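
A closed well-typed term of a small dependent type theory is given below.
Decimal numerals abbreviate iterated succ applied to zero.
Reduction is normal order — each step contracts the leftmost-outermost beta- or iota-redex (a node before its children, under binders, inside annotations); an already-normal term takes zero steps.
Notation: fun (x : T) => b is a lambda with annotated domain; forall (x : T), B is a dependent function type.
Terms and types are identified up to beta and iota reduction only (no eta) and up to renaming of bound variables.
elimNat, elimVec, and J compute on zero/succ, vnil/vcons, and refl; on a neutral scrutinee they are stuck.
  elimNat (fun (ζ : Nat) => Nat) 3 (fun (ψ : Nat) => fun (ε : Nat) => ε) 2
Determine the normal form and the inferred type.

reduced normal form:
  3
type:
  Nat
observation: the term reaches its normal form after 7 normal-order steps.


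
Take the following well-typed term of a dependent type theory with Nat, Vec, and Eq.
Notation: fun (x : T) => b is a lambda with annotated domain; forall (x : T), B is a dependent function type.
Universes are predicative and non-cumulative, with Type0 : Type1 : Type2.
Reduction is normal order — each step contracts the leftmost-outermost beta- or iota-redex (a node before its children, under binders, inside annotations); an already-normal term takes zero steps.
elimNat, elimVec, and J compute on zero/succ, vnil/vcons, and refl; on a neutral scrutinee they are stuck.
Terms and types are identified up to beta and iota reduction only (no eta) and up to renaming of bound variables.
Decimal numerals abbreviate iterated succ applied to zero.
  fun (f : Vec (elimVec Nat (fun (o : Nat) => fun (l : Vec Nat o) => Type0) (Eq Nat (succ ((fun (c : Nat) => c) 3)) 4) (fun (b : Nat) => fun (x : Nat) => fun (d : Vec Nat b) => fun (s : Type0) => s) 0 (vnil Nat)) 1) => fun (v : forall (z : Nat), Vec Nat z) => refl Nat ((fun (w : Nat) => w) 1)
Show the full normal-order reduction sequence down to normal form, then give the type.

normal-order reduction sequence:
  fun (f : Vec (elimVec Nat (fun (o : Nat) => fun (l : Vec Nat o) => Type0) (Eq Nat (succ ((fun (c : Nat) => c) 3)) 4) (fun (b : Nat) => fun (x : Nat) => fun (d : Vec Nat b) => fun (s : Type0) => s) 0 (vnil Nat)) 1) => fun (v : forall (z : Nat), Vec Nat z) => refl Nat ((fun (w : Nat) => w) 1)
  ~> fun (f : Vec (Eq Nat (succ ((fun (o : Nat) => o) 3)) 4) 1) => fun (l : forall (c : Nat), Vec Nat c) => refl Nat ((fun (b : Nat) => b) 1)
  ~> fun (f : Vec (Eq Nat 4 4) 1) => fun (o : forall (l : Nat), Vec Nat l) => refl Nat ((fun (c : Nat) => c) 1)
  ~> fun (f : Vec (Eq Nat 4 4) 1) => fun (o : forall (l : Nat), Vec Nat l) => refl Nat 1
inferred type:
  forall (f : Vec (Eq Nat 4 4) 1), forall (o : forall (l : Nat), Vec Nat l), Eq Nat 1 1


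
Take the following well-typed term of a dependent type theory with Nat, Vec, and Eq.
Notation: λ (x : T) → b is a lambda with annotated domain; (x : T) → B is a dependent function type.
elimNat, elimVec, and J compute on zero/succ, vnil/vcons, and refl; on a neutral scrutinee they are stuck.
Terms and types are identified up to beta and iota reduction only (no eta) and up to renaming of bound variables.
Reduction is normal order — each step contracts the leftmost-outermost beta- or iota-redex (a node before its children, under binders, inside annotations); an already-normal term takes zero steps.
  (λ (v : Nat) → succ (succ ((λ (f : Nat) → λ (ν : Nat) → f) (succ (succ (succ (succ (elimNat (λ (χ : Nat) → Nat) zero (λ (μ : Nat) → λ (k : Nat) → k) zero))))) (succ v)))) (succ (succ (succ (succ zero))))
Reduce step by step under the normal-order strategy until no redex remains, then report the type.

reduction (normal order):
  (λ (v : Nat) → succ (succ ((λ (f : Nat) → λ (ν : Nat) → f) (succ (succ (succ (succ (elimNat (λ (χ : Nat) → Nat) zero (λ (μ : Nat) → λ (k : Nat) → k) zero))))) (succ v)))) (succ (succ (succ (succ zero))))
  ~> succ (succ ((λ (v : Nat) → λ (f : Nat) → v) (succ (succ (succ (succ (elimNat (λ (ν : Nat) → Nat) zero (λ (χ : Nat) → λ (μ : Nat) → μ) zero))))) (succ (succ (succ (succ (succ zero)))))))
  ~> succ (succ ((λ (v : Nat) → succ (succ (succ (succ (elimNat (λ (f : Nat) → Nat) zero (λ (ν : Nat) → λ (χ : Nat) → χ) zero))))) (succ (succ (succ (succ (succ zero)))))))
  ~> succ (succ (succ (succ (succ (succ (elimNat (λ (v : Nat) → Nat) zero (λ (f : Nat) → λ (ν : Nat) → ν) zero))))))
  ~> succ (succ (succ (succ (succ (succ zero)))))
type:
  Nat


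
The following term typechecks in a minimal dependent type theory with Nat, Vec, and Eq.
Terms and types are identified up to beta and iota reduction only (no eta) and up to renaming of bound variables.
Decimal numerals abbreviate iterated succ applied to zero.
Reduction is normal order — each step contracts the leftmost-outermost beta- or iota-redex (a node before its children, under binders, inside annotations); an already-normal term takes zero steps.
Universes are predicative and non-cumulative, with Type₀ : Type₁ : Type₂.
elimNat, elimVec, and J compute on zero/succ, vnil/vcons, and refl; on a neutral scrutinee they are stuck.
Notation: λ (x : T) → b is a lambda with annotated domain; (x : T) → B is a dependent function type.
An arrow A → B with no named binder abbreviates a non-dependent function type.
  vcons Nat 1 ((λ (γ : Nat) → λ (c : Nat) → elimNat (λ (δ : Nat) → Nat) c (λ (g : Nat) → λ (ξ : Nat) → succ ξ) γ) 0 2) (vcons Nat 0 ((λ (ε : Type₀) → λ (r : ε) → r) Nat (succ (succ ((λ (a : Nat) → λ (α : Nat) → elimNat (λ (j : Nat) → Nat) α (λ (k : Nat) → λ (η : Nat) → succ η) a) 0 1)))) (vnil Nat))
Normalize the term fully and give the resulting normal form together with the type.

reduced normal form:
  vcons Nat 1 2 (vcons Nat 0 3 (vnil Nat))
type:
  Vec Nat 2


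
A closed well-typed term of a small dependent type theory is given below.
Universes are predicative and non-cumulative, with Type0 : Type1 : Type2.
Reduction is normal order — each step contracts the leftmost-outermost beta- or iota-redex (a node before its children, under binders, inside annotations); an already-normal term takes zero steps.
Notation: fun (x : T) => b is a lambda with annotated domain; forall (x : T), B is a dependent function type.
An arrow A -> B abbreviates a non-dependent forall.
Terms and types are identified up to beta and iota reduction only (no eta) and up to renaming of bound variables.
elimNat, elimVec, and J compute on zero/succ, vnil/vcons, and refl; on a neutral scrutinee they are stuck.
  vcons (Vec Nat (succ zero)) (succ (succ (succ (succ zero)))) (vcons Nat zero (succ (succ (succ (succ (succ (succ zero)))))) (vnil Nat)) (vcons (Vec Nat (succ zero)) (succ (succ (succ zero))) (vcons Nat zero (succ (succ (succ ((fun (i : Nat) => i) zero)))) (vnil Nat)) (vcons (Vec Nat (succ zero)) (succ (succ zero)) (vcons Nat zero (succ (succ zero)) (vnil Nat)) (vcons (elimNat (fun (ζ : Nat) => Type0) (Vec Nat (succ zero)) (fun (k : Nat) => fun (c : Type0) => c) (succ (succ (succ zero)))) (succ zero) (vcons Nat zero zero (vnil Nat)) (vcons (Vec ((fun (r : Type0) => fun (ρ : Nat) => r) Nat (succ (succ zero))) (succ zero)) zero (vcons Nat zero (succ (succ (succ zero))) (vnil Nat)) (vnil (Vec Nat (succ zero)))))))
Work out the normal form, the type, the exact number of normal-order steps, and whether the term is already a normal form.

resulting normal form:
  vcons (Vec Nat (succ zero)) (succ (succ (succ (succ zero)))) (vcons Nat zero (succ (succ (succ (succ (succ (succ zero)))))) (vnil Nat)) (vcons (Vec Nat (succ zero)) (succ (succ (succ zero))) (vcons Nat zero (succ (succ (succ zero))) (vnil Nat)) (vcons (Vec Nat (succ zero)) (succ (succ zero)) (vcons Nat zero (succ (succ zero)) (vnil Nat)) (vcons (Vec Nat (succ zero)) (succ zero) (vcons Nat zero zero (vnil Nat)) (vcons (Vec Nat (succ zero)) zero (vcons Nat zero (succ (succ (succ zero))) (vnil Nat)) (vnil (Vec Nat (succ zero)))))))
inferred type:
  Vec (Vec Nat (succ zero)) (succ (succ (succ (succ (succ zero)))))
steps to reach normal form (normal order): 13
term was already normal: no
first contracted redex: a beta-redex


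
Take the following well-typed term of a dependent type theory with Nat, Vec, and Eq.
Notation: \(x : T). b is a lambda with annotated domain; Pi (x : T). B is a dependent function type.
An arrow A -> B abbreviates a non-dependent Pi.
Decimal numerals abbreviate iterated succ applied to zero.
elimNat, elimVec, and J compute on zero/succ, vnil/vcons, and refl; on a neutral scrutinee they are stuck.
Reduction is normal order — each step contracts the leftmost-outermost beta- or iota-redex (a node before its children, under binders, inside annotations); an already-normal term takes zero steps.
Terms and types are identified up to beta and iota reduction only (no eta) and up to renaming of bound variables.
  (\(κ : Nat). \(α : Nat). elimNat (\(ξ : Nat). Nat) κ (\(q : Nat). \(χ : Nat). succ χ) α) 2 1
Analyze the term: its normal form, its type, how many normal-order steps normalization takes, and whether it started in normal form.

reduced normal form:
  3
type:
  Nat
steps to reach normal form (normal order): 6
started in normal form: no
first redex: a beta-redex


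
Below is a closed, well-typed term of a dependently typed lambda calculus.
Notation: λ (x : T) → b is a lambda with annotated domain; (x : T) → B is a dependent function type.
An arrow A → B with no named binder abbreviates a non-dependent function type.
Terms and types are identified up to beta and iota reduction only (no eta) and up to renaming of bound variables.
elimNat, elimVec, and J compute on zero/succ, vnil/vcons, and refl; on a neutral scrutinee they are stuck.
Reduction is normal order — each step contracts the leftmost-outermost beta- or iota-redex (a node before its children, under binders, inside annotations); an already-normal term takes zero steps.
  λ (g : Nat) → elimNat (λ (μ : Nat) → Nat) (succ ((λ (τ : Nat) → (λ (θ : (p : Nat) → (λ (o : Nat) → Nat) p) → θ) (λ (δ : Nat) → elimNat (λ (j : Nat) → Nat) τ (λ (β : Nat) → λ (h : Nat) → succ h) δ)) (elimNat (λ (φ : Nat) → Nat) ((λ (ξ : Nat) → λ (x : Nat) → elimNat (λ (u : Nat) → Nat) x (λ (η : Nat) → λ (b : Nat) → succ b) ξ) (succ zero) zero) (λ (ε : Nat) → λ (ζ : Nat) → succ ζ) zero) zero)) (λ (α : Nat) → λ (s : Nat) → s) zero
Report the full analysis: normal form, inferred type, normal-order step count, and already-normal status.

normal form:
  λ (g : Nat) → succ (succ zero)
the term's type:
  Nat → Nat
normal-order step count: 12
started in normal form: no
first redex: an elimNat iota-redex


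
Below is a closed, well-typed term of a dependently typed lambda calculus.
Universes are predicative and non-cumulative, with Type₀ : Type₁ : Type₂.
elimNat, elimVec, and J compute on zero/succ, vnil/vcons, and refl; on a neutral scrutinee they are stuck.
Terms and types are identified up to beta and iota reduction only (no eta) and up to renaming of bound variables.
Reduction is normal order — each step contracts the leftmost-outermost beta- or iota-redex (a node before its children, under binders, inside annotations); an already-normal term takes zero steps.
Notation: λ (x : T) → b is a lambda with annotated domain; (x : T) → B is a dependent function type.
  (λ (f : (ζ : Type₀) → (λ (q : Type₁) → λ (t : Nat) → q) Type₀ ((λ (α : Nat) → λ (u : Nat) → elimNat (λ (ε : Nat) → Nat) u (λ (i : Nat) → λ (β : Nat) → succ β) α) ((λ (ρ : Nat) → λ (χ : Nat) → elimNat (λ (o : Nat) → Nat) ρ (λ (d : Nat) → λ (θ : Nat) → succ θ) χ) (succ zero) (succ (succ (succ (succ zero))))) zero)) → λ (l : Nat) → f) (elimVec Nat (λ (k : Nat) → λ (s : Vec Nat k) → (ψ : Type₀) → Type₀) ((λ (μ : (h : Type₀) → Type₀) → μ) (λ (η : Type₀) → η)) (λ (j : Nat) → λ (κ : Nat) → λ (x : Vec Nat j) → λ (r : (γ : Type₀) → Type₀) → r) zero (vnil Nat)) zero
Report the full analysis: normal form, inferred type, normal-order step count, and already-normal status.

normal form:
  λ (f : Type₀) → f
type:
  (f : Type₀) → Type₀
normal-order step count: 4
term was already normal: no
first redex: a beta-redex


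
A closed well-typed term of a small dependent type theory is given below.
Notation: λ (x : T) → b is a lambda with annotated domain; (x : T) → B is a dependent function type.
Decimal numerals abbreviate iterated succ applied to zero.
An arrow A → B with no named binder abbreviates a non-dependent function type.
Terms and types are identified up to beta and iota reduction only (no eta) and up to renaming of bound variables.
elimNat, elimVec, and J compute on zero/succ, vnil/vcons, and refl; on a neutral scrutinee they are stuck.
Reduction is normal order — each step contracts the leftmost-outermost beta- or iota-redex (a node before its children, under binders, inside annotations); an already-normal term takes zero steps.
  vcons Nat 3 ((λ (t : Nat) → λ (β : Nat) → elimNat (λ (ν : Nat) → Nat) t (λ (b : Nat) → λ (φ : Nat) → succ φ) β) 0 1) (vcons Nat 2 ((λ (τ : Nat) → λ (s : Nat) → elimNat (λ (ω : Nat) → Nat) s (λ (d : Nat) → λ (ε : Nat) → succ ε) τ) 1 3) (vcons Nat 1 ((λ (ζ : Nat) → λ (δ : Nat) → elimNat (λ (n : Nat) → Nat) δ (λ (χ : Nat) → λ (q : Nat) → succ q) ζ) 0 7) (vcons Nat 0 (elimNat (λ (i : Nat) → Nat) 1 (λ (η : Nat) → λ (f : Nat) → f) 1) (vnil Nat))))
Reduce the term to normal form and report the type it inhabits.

normal form:
  vcons Nat 3 1 (vcons Nat 2 4 (vcons Nat 1 7 (vcons Nat 0 1 (vnil Nat))))
the term's type:
  Vec Nat 4


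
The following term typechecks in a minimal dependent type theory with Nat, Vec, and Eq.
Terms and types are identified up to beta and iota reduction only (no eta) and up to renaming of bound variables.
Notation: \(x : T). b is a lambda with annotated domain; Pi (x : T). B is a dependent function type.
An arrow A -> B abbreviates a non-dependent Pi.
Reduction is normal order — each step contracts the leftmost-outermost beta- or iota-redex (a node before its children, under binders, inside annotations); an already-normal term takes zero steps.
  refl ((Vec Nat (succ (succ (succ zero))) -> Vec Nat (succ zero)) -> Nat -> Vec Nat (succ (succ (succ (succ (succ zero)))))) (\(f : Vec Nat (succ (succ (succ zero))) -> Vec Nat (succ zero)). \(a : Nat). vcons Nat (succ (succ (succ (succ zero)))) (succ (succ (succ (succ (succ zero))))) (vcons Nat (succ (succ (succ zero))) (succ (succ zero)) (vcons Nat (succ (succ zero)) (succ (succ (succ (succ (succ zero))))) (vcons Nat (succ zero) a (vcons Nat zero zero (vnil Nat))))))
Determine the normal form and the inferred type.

normal form:
  refl ((Vec Nat (succ (succ (succ zero))) -> Vec Nat (succ zero)) -> Nat -> Vec Nat (succ (succ (succ (succ (succ zero)))))) (\(f : Vec Nat (succ (succ (succ zero))) -> Vec Nat (succ zero)). \(a : Nat). vcons Nat (succ (succ (succ (succ zero)))) (succ (succ (succ (succ (succ zero))))) (vcons Nat (succ (succ (succ zero))) (succ (succ zero)) (vcons Nat (succ (succ zero)) (succ (succ (succ (succ (succ zero))))) (vcons Nat (succ zero) a (vcons Nat zero zero (vnil Nat))))))
the term's type:
  Eq ((Vec Nat (succ (succ (succ zero))) -> Vec Nat (succ zero)) -> Nat -> Vec Nat (succ (succ (succ (succ (succ zero)))))) (\(f : Vec Nat (succ (succ (succ zero))) -> Vec Nat (succ zero)). \(a : Nat). vcons Nat (succ (succ (succ (succ zero)))) (succ (succ (succ (succ (succ zero))))) (vcons Nat (succ (succ (succ zero))) (succ (succ zero)) (vcons Nat (succ (succ zero)) (succ (succ (succ (succ (succ zero))))) (vcons Nat (succ zero) a (vcons Nat zero zero (vnil Nat)))))) (\(g : Vec Nat (succ (succ (succ zero))) -> Vec Nat (succ zero)). \(v : Nat). vcons Nat (succ (succ (succ (succ zero)))) (succ (succ (succ (succ (succ zero))))) (vcons Nat (succ (succ (succ zero))) (succ (succ zero)) (vcons Nat (succ (succ zero)) (succ (succ (succ (succ (succ zero))))) (vcons Nat (succ zero) v (vcons Nat zero zero (vnil Nat))))))


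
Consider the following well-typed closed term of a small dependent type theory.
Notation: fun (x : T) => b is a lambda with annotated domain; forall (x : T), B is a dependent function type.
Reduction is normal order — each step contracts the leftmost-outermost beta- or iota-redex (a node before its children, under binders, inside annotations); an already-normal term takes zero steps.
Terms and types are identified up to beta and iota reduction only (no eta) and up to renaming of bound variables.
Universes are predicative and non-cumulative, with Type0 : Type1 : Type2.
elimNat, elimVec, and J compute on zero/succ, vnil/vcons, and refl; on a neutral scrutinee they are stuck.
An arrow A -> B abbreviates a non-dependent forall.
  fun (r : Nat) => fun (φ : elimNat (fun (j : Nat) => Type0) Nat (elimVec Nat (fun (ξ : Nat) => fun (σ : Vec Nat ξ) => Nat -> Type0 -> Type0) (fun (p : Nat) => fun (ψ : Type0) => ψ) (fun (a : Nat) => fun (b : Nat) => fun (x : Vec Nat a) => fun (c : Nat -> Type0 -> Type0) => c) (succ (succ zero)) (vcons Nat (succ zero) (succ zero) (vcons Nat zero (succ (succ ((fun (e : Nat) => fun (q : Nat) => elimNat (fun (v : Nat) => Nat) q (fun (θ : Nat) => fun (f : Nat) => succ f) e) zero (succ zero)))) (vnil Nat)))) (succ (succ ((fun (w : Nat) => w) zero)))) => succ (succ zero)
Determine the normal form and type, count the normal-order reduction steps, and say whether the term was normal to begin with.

normal form:
  fun (r : Nat) => fun (φ : Nat) => succ (succ zero)
inferred type:
  Nat -> Nat -> Nat
steps to reach normal form (normal order): 41
term was already normal: no
first contracted redex: an elimNat iota-redex


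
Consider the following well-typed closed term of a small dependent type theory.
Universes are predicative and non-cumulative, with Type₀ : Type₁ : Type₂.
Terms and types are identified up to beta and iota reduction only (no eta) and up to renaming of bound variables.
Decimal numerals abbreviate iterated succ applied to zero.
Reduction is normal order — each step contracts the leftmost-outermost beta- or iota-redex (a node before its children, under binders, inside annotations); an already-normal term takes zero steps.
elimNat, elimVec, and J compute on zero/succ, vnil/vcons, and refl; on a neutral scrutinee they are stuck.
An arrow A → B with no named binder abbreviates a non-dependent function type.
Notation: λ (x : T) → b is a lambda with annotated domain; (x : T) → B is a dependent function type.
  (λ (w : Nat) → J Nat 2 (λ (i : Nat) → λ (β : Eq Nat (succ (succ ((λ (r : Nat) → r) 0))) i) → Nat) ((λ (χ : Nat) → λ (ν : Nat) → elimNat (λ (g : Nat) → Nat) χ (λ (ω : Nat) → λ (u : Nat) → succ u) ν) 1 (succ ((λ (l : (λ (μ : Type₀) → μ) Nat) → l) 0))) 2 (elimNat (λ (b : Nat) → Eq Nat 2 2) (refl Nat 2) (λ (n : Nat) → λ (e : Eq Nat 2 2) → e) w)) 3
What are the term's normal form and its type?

reduced normal form:
  2
the term's type:
  Nat
observation: 20 normal-order steps separate the term from its normal form.


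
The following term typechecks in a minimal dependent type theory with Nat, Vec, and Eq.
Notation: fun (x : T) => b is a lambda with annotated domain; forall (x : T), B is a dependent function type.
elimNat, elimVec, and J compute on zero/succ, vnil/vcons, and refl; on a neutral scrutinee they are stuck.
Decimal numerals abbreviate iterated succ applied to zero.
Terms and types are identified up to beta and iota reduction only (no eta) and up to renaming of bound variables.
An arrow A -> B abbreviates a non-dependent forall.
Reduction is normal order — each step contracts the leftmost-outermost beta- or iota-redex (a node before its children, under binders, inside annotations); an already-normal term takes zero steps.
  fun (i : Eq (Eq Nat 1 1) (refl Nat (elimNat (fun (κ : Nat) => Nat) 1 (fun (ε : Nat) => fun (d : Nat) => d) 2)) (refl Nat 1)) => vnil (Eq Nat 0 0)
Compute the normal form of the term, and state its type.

reduced normal form:
  fun (i : Eq (Eq Nat 1 1) (refl Nat 1) (refl Nat 1)) => vnil (Eq Nat 0 0)
type:
  Eq (Eq Nat 1 1) (refl Nat 1) (refl Nat 1) -> Vec (Eq Nat 0 0) 0


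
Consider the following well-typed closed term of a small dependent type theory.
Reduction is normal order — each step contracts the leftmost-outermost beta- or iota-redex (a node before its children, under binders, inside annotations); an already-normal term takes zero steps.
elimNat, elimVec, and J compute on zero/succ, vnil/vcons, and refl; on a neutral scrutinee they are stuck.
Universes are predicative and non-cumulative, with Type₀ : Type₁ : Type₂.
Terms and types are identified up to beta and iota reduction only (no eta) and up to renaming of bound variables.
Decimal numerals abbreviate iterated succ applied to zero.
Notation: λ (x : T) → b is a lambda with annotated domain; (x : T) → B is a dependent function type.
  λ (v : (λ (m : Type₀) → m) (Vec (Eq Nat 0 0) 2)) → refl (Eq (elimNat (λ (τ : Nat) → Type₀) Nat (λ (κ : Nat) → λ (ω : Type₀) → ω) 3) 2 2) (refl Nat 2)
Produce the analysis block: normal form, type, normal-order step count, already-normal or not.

reduced normal form:
  λ (v : Vec (Eq Nat 0 0) 2) → refl (Eq Nat 2 2) (refl Nat 2)
type:
  (v : Vec (Eq Nat 0 0) 2) → Eq (Eq Nat 2 2) (refl Nat 2) (refl Nat 2)
normal-order step count: 11
term was already normal: no
first contracted redex: a beta-redex


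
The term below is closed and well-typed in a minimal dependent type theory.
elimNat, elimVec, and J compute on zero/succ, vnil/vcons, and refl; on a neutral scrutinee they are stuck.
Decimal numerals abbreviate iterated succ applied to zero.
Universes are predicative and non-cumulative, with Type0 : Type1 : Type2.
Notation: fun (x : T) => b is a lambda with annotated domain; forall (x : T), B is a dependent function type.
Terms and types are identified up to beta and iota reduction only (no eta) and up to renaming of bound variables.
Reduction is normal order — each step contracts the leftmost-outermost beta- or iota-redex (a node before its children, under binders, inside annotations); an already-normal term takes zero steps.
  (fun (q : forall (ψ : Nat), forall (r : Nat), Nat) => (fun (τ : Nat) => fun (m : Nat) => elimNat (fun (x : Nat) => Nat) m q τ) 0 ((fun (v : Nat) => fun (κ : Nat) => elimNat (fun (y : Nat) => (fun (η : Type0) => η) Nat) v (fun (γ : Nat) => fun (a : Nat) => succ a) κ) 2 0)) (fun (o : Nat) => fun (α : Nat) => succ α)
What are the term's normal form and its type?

normal form:
  2
inferred type:
  Nat
observation: normalization takes exactly 7 steps under the normal-order strategy.


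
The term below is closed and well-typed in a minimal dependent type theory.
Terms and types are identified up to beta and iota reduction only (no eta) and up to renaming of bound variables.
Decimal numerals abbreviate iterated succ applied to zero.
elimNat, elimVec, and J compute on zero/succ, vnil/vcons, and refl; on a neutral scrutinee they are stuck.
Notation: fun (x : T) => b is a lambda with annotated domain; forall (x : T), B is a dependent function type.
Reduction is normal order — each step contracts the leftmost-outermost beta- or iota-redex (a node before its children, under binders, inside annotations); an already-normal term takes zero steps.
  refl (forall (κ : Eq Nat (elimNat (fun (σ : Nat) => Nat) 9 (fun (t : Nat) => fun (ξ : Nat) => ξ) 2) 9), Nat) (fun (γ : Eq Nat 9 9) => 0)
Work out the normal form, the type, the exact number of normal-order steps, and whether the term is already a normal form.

reduced normal form:
  refl (forall (κ : Eq Nat 9 9), Nat) (fun (σ : Eq Nat 9 9) => 0)
type:
  Eq (forall (κ : Eq Nat 9 9), Nat) (fun (σ : Eq Nat 9 9) => 0) (fun (t : Eq Nat 9 9) => 0)
steps to reach normal form (normal order): 7
already normal: no
first contracted redex: an elimNat iota-redex


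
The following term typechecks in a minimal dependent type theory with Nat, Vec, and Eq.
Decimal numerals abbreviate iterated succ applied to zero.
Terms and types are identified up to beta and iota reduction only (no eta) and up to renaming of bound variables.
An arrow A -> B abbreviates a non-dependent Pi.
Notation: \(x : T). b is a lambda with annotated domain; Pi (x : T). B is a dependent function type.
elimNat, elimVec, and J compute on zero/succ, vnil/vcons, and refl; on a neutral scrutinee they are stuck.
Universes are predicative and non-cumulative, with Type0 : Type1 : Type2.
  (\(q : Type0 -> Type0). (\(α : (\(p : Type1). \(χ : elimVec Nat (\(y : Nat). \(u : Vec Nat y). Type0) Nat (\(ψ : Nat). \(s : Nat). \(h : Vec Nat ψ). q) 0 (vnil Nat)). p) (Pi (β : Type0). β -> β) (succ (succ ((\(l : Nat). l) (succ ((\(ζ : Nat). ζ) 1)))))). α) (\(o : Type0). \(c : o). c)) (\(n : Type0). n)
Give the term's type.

the term's type:
  Pi (q : Type0). q -> q


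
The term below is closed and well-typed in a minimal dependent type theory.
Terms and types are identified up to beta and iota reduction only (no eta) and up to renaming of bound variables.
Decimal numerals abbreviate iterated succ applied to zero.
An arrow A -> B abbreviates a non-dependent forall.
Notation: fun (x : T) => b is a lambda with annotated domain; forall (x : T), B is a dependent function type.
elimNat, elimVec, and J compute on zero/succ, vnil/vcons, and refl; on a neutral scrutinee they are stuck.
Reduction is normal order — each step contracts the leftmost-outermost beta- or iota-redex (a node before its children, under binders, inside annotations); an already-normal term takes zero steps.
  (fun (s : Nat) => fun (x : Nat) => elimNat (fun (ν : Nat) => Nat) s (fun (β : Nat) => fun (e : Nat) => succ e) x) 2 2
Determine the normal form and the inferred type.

resulting normal form:
  4
inferred type:
  Nat


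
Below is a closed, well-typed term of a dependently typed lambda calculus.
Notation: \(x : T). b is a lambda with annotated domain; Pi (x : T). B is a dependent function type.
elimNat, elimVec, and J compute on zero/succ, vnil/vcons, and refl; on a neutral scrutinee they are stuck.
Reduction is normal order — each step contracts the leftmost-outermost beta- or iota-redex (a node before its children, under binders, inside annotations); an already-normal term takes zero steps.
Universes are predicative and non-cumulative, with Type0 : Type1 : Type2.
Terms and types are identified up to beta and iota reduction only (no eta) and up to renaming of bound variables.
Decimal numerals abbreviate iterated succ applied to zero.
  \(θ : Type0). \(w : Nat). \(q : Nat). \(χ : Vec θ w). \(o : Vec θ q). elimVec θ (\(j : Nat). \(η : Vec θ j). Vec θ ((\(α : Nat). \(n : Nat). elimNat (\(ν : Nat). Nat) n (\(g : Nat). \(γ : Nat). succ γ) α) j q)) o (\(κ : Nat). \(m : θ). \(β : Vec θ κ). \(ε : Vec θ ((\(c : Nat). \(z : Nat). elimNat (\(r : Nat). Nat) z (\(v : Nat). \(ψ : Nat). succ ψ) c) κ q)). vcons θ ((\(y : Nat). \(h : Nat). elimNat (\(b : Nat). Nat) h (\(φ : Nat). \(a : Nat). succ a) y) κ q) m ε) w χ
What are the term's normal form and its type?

normal form:
  \(θ : Type0). \(w : Nat). \(q : Nat). \(χ : Vec θ w). \(o : Vec θ q). elimVec θ (\(j : Nat). \(η : Vec θ j). Vec θ (elimNat (\(α : Nat). Nat) q (\(n : Nat). \(ν : Nat). succ ν) j)) o (\(g : Nat). \(γ : θ). \(κ : Vec θ g). \(m : Vec θ (elimNat (\(β : Nat). Nat) q (\(ε : Nat). \(c : Nat). succ c) g)). vcons θ (elimNat (\(z : Nat). Nat) q (\(r : Nat). \(v : Nat). succ v) g) γ m) w χ
type:
  Pi (θ : Type0). Pi (w : Nat). Pi (q : Nat). Pi (χ : Vec θ w). Pi (o : Vec θ q). Vec θ (elimNat (\(j : Nat). Nat) q (\(η : Nat). \(α : Nat). succ α) w)
observation: the term reaches its normal form after 6 normal-order steps.


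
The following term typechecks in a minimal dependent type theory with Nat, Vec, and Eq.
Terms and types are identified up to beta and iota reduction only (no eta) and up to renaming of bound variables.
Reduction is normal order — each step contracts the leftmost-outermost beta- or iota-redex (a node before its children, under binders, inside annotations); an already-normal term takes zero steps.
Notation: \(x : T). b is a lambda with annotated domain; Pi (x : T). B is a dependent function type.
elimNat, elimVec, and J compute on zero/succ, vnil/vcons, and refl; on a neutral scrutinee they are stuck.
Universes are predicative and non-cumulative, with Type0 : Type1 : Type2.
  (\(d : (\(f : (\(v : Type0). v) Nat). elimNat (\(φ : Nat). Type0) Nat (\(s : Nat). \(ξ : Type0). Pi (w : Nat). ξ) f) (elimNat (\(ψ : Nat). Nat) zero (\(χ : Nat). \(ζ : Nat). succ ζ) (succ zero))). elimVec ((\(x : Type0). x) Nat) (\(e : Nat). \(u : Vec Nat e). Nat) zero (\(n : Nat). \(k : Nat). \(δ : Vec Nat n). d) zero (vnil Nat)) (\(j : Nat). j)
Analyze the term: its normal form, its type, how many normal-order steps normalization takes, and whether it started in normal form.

normal form:
  zero
inferred type:
  Nat
normal-order step count: 2
started in normal form: no
first redex: a beta-redex


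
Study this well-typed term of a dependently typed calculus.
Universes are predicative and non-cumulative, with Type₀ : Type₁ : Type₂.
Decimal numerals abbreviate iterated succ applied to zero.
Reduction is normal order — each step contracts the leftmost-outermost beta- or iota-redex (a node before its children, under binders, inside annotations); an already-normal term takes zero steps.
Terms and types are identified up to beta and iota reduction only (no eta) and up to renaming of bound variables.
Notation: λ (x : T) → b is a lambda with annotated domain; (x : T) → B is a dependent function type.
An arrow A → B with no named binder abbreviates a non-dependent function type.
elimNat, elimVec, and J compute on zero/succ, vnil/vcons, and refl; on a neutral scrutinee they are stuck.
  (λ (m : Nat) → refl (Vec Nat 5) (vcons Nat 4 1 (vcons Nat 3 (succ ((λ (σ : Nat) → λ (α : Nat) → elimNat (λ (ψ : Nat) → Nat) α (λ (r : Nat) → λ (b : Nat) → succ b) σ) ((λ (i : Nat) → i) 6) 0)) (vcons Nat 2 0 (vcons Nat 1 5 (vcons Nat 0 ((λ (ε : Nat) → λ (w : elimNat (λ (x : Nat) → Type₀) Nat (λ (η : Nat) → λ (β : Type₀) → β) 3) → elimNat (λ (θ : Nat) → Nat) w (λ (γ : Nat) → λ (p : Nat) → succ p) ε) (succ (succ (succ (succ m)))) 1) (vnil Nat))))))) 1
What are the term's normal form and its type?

resulting normal form:
  refl (Vec Nat 5) (vcons Nat 4 1 (vcons Nat 3 7 (vcons Nat 2 0 (vcons Nat 1 5 (vcons Nat 0 6 (vnil Nat))))))
inferred type:
  Eq (Vec Nat 5) (vcons Nat 4 1 (vcons Nat 3 7 (vcons Nat 2 0 (vcons Nat 1 5 (vcons Nat 0 6 (vnil Nat)))))) (vcons Nat 4 1 (vcons Nat 3 7 (vcons Nat 2 0 (vcons Nat 1 5 (vcons Nat 0 6 (vnil Nat))))))
observation: the term reaches its normal form after 41 normal-order steps.


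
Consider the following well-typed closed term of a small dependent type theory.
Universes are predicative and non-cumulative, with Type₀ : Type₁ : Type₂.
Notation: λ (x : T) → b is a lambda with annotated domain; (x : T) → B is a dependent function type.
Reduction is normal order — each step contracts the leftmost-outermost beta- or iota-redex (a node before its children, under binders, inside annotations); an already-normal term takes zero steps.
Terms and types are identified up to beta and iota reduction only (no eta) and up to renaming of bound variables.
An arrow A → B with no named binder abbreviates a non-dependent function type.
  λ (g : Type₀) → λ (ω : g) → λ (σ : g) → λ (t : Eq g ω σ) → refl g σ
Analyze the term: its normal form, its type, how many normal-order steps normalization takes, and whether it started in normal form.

resulting normal form:
  λ (g : Type₀) → λ (ω : g) → λ (σ : g) → λ (t : Eq g ω σ) → refl g σ
the term's type:
  (g : Type₀) → (ω : g) → (σ : g) → Eq g ω σ → Eq g σ σ
steps to reach normal form (normal order): 0
started in normal form: yes


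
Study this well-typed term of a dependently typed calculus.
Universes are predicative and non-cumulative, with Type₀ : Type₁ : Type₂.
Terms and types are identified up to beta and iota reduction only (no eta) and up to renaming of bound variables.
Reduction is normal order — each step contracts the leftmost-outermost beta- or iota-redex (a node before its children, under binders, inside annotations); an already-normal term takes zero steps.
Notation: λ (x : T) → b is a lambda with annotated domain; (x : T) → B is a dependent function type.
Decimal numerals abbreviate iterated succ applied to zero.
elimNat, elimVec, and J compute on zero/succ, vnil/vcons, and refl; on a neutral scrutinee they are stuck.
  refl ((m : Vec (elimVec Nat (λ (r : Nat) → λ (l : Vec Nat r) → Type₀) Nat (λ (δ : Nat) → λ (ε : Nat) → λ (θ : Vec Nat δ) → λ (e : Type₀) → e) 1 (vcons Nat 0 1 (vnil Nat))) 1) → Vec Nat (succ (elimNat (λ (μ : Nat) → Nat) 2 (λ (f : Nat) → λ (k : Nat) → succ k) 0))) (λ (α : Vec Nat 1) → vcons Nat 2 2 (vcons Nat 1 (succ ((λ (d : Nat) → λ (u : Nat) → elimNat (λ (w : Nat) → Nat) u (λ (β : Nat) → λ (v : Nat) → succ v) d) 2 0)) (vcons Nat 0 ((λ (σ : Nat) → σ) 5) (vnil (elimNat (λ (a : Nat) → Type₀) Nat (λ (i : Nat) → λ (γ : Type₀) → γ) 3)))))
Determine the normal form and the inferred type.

normal form:
  refl ((m : Vec Nat 1) → Vec Nat 3) (λ (r : Vec Nat 1) → vcons Nat 2 2 (vcons Nat 1 3 (vcons Nat 0 5 (vnil Nat))))
type:
  Eq ((m : Vec Nat 1) → Vec Nat 3) (λ (r : Vec Nat 1) → vcons Nat 2 2 (vcons Nat 1 3 (vcons Nat 0 5 (vnil Nat)))) (λ (l : Vec Nat 1) → vcons Nat 2 2 (vcons Nat 1 3 (vcons Nat 0 5 (vnil Nat))))
observation: the leftmost-outermost redex is an elimVec iota-redex, and normalization takes 27 steps.


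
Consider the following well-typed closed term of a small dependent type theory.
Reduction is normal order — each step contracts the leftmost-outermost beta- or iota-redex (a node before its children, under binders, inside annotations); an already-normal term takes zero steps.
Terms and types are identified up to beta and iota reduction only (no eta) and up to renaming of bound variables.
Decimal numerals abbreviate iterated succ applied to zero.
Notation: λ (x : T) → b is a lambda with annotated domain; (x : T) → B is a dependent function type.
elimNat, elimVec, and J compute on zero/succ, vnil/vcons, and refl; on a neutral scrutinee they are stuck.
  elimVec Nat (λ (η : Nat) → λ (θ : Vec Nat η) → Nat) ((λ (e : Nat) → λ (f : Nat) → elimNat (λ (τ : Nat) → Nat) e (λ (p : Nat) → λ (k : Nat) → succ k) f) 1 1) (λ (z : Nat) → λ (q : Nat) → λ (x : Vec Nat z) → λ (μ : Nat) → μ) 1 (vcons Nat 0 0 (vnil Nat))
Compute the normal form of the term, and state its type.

normal form:
  2
type:
  Nat


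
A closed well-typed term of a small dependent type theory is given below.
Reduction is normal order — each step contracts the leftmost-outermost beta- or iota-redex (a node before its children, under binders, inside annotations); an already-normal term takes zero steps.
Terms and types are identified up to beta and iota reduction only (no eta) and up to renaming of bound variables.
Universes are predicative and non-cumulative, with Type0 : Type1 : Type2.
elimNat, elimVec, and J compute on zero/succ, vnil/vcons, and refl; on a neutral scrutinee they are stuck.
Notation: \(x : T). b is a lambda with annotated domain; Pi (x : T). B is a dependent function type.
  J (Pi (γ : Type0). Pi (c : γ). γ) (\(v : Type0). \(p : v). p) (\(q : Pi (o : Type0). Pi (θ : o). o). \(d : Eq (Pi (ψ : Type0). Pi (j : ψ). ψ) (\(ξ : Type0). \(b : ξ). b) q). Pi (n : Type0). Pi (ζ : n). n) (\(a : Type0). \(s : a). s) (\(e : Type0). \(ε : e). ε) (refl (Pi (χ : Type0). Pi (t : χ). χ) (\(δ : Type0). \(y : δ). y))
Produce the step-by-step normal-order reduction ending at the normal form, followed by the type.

normal-order reduction:
  J (Pi (γ : Type0). Pi (c : γ). γ) (\(v : Type0). \(p : v). p) (\(q : Pi (o : Type0). Pi (θ : o). o). \(d : Eq (Pi (ψ : Type0). Pi (j : ψ). ψ) (\(ξ : Type0). \(b : ξ). b) q). Pi (n : Type0). Pi (ζ : n). n) (\(a : Type0). \(s : a). s) (\(e : Type0). \(ε : e). ε) (refl (Pi (χ : Type0). Pi (t : χ). χ) (\(δ : Type0). \(y : δ). y))
  ~> \(γ : Type0). \(c : γ). c
inferred type:
  Pi (γ : Type0). Pi (c : γ). γ


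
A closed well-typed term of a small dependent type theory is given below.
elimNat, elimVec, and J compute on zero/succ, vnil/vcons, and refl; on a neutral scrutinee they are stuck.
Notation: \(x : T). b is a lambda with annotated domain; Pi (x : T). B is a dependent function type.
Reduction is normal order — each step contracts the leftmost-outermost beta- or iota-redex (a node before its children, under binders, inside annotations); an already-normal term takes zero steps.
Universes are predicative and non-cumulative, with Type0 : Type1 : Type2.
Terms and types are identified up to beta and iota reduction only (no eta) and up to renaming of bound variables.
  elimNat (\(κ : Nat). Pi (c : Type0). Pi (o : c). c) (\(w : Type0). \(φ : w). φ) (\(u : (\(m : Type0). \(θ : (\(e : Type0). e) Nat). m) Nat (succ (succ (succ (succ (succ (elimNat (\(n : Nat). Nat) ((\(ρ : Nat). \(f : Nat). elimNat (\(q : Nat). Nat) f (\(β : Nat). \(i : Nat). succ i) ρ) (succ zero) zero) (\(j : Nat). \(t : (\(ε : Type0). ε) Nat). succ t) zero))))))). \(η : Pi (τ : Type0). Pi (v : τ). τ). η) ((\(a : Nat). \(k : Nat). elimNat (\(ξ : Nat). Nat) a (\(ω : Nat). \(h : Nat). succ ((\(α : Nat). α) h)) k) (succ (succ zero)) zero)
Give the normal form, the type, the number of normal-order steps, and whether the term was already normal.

reduced normal form:
  \(κ : Type0). \(c : κ). c
the term's type:
  Pi (κ : Type0). Pi (c : κ). κ
reduction steps (normal order): 12
started in normal form: no
first redex: a beta-redex


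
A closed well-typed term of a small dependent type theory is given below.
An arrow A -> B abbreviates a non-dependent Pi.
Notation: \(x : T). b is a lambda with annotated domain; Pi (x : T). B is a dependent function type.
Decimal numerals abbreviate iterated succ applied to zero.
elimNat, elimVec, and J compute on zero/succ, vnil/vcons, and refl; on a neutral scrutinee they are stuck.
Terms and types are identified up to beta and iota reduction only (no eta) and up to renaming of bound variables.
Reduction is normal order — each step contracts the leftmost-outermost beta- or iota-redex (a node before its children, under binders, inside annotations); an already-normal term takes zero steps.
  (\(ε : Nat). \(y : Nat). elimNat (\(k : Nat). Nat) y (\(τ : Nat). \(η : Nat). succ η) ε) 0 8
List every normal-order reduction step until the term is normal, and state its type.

normal-order reduction:
  (\(ε : Nat). \(y : Nat). elimNat (\(k : Nat). Nat) y (\(τ : Nat). \(η : Nat). succ η) ε) 0 8
  ~> (\(ε : Nat). elimNat (\(y : Nat). Nat) ε (\(k : Nat). \(τ : Nat). succ τ) 0) 8
  ~> elimNat (\(ε : Nat). Nat) 8 (\(y : Nat). \(k : Nat). succ k) 0
  ~> 8
inferred type:
  Nat


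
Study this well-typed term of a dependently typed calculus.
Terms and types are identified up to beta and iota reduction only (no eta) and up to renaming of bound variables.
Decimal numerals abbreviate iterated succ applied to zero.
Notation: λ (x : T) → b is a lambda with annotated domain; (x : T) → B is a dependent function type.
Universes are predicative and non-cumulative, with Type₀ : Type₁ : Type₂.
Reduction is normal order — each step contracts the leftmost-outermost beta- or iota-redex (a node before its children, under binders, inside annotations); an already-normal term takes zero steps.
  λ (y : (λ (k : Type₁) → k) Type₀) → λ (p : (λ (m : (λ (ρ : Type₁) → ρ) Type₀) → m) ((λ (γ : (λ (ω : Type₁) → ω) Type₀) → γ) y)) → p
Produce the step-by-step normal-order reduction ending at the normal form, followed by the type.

normal-order reduction sequence:
  λ (y : (λ (k : Type₁) → k) Type₀) → λ (p : (λ (m : (λ (ρ : Type₁) → ρ) Type₀) → m) ((λ (γ : (λ (ω : Type₁) → ω) Type₀) → γ) y)) → p
  ~> λ (y : Type₀) → λ (k : (λ (p : (λ (m : Type₁) → m) Type₀) → p) ((λ (ρ : (λ (γ : Type₁) → γ) Type₀) → ρ) y)) → k
  ~> λ (y : Type₀) → λ (k : (λ (p : (λ (m : Type₁) → m) Type₀) → p) y) → k
  ~> λ (y : Type₀) → λ (k : y) → k
the term's type:
  (y : Type₀) → (k : y) → y
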